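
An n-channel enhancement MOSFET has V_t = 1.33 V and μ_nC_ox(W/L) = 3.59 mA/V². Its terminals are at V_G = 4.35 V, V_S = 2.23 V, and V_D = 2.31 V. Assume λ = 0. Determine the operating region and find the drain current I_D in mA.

Triode; I_D = 0.215 mA

V_GS = V_G − V_S = 4.35 − 2.23 = 2.12 V; V_DS = V_D − V_S = 2.31 − 2.23 = 0.08 V.
V_ov = V_GS − V_t = 2.12 − 1.33 = 0.79 V.
Since V_DS = 0.08 V < V_ov = 0.79 V, the device is in the triode region.
I_D = k_n [V_ov · V_DS − ½ V_DS²] = 3.59 × [0.79 × 0.08 − 0.5 × 0.08²] = 0.215 mA.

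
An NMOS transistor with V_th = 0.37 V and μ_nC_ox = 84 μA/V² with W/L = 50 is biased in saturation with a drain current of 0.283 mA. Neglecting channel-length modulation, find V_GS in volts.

k_n = μ_nC_ox · (W/L) = 4.2 mA/V².
In saturation I_D = ½ k_n (V_GS − V_th)², so V_GS − V_th = √(2 I_D / k_n) = √(2 × 0.283 / 4.2) = 0.367 V.
V_GS = 0.37 + 0.367 = 0.737 V.

V_GS = 0.737 V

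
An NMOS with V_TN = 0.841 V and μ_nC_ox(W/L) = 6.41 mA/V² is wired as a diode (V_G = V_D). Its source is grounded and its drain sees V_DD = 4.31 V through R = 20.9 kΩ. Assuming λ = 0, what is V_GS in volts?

V_GS = 1.06 V

With gate tied to drain, V_GS = V_DS ≥ V_GS − V_TN, so the device is in saturation.
KCL at the drain: ½ k_n (V_GS − V_TN)² = (V_DD − V_GS)/R.
Let x = V_GS − 0.841. Then 67 x² + x − 3.469 = 0, giving x = 0.22 V (positive root), so V_GS = 1.06 V.
I_D = (V_DD − V_GS)/R = (4.31 − 1.06) / 20.9 = 0.155 mA.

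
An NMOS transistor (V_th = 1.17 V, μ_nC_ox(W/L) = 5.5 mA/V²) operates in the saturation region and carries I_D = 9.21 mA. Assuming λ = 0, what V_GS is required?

In saturation I_D = ½ k_n (V_GS − V_th)², so V_GS − V_th = √(2 I_D / k_n) = √(2 × 9.21 / 5.5) = 1.83 V.
V_GS = 1.17 + 1.83 = 3 V.

V_GS = 3.00 V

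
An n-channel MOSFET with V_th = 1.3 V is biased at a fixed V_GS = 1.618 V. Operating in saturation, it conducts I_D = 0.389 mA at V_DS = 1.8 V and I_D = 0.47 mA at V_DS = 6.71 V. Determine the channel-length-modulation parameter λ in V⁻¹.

λ = 0.0459 V⁻¹

With V_GS fixed, I_D ∝ (1 + λ V_DS) in saturation, so I_D2/I_D1 = (1 + λ V_DS2)/(1 + λ V_DS1).
0.47/0.389 = 1.208 = (1 + 6.71 λ)/(1 + 1.8 λ).
Solving: λ (I_D1 V_DS2 − I_D2 V_DS1) = I_D2 − I_D1, so λ = (0.47 − 0.389) / (0.389 × 6.71 − 0.47 × 1.8) = 0.081 / 1.76 = 0.0459 V⁻¹.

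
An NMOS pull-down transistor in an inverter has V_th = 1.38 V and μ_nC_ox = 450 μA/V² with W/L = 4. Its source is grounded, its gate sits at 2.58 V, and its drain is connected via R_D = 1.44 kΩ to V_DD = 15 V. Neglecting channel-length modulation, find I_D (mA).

V_GS = V_G = 2.58 V, so V_ov = 2.58 − 1.38 = 1.2 V.
k_n = μ_nC_ox · (W/L) = 1.8 mA/V².
Assume saturation: I_D = ½ k_n V_ov² = 0.5 × 1.8 × 1.2² = 1.3 mA, giving V_DS = V_DD − I_D R_D = 15 − 1.3 × 1.44 = 13.1 V.
V_DS = 13.1 V ≥ V_ov = 1.2 V, confirming saturation.

I_D = 1.30 mA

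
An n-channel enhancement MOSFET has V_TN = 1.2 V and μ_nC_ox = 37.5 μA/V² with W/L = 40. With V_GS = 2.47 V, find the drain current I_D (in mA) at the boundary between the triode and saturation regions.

I_D = 1.21 mA

At the boundary V_DS = V_ov = V_GS − V_TN = 2.47 − 1.2 = 1.27 V.
k_n = μ_nC_ox · (W/L) = 1.5 mA/V².
I_D = ½ k_n V_ov² = 0.5 × 1.5 × 1.27² = 1.21 mA.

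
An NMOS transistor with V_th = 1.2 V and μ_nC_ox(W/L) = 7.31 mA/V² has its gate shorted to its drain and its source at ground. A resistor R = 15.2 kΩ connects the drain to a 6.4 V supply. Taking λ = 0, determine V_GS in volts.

With gate tied to drain, V_GS = V_DS ≥ V_GS − V_th, so the device is in saturation.
KCL at the drain: ½ k_n (V_GS − V_th)² = (V_DD − V_GS)/R.
Let x = V_GS − 1.2. Then 55.6 x² + x − 5.2 = 0, giving x = 0.297 V (positive root), so V_GS = 1.5 V.
I_D = (V_DD − V_GS)/R = (6.4 − 1.5) / 15.2 = 0.323 mA.

V_GS = 1.50 V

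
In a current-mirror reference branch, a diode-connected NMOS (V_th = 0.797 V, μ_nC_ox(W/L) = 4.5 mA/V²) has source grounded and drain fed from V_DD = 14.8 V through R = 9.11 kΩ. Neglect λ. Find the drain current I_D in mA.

With gate tied to drain, V_GS = V_DS ≥ V_GS − V_th, so the device is in saturation.
KCL at the drain: ½ k_n (V_GS − V_th)² = (V_DD − V_GS)/R.
Let x = V_GS − 0.797. Then 20.5 x² + x − 14 = 0, giving x = 0.802 V (positive root), so V_GS = 1.6 V.
I_D = (V_DD − V_GS)/R = (14.8 − 1.6) / 9.11 = 1.45 mA.

I_D = 1.45 mA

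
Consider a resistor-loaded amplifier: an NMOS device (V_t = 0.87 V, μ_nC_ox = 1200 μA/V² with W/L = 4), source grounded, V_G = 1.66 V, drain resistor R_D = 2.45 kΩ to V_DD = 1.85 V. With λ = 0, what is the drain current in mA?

I_D = 0.672 mA

V_GS = V_G = 1.66 V, so V_ov = 1.66 − 0.87 = 0.79 V.
k_n = μ_nC_ox · (W/L) = 4.8 mA/V².
Assume saturation: I_D = ½ k_n V_ov² = 0.5 × 4.8 × 0.79² = 1.5 mA, giving V_DS = V_DD − I_D R_D = 1.85 − 1.5 × 2.45 = -1.82 V.
But -1.82 V < V_ov = 0.79 V, so the device is actually in triode.
In triode I_D = k_n[V_ov V_DS − ½ V_DS²] and I_D = (V_DD − V_DS)/R_D. Equating: 5.88 V_DS² − 10.29 V_DS + 1.85 = 0, giving V_DS = 0.203 V (the root below V_ov).
I_D = (1.85 − 0.203) / 2.45 = 0.672 mA.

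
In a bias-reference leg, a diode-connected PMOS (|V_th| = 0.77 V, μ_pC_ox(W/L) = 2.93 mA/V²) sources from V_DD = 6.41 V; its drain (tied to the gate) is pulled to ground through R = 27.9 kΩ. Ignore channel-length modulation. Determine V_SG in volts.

With gate tied to drain, V_SG = V_SD ≥ V_SG − |V_th|, so the device is in saturation.
KCL at the drain: ½ k_p (V_SG − |V_th|)² = (V_DD − V_SG)/R.
Let x = V_SG − 0.77. Then 40.9 x² + x − 5.64 = 0, giving x = 0.359 V (positive root), so V_SG = 1.13 V.
I_D = (V_DD − V_SG)/R = (6.41 − 1.13) / 27.9 = 0.189 mA.

V_SG = 1.13 V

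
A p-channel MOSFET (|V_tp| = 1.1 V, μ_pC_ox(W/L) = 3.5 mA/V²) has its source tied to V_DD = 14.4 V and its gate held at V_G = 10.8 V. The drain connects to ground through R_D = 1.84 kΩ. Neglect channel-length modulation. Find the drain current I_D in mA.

V_SG = V_DD − V_G = 14.4 − 10.8 = 3.6 V, so V_ov = 3.6 − 1.1 = 2.5 V.
Assume saturation: I_D = ½ k_p V_ov² = 0.5 × 3.5 × 2.5² = 10.9 mA, giving V_SD = V_DD − I_D R_D = 14.4 − 10.9 × 1.84 = -5.72 V.
But -5.72 V < V_ov = 2.5 V, so the device is actually in triode.
In triode I_D = k_p[V_ov V_SD − ½ V_SD²] and I_D = (V_DD − V_SD)/R_D. Equating: 3.22 V_SD² − 17.1 V_SD + 14.4 = 0, giving V_SD = 1.05 V (the root below V_ov).
I_D = (14.4 − 1.05) / 1.84 = 7.26 mA.

I_D = 7.26 mA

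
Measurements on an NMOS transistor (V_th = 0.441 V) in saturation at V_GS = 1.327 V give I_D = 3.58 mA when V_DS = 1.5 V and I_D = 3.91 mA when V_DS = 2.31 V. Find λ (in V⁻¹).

λ = 0.137 V⁻¹

With V_GS fixed, I_D ∝ (1 + λ V_DS) in saturation, so I_D2/I_D1 = (1 + λ V_DS2)/(1 + λ V_DS1).
3.91/3.58 = 1.092 = (1 + 2.31 λ)/(1 + 1.5 λ).
Solving: λ (I_D1 V_DS2 − I_D2 V_DS1) = I_D2 − I_D1, so λ = (3.91 − 3.58) / (3.58 × 2.31 − 3.91 × 1.5) = 0.33 / 2.4 = 0.137 V⁻¹.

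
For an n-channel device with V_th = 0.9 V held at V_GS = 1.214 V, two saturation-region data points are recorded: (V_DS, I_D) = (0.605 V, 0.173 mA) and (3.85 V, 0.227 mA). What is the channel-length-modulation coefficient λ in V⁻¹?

λ = 0.102 V⁻¹

With V_GS fixed, I_D ∝ (1 + λ V_DS) in saturation, so I_D2/I_D1 = (1 + λ V_DS2)/(1 + λ V_DS1).
0.227/0.173 = 1.312 = (1 + 3.85 λ)/(1 + 0.605 λ).
Solving: λ (I_D1 V_DS2 − I_D2 V_DS1) = I_D2 − I_D1, so λ = (0.227 − 0.173) / (0.173 × 3.85 − 0.227 × 0.605) = 0.054 / 0.529 = 0.102 V⁻¹.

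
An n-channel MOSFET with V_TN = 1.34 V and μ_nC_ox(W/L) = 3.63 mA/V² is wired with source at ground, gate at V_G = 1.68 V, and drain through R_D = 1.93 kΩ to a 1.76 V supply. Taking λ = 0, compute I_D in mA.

I_D = 0.210 mA

V_GS = V_G = 1.68 V, so V_ov = 1.68 − 1.34 = 0.34 V.
Assume saturation: I_D = ½ k_n V_ov² = 0.5 × 3.63 × 0.34² = 0.21 mA, giving V_DS = V_DD − I_D R_D = 1.76 − 0.21 × 1.93 = 1.36 V.
V_DS = 1.36 V ≥ V_ov = 0.34 V, confirming saturation.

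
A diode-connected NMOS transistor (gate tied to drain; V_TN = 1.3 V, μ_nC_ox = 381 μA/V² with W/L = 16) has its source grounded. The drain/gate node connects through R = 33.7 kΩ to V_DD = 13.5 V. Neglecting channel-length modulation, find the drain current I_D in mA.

With gate tied to drain, V_GS = V_DS ≥ V_GS − V_TN, so the device is in saturation.
k_n = μ_nC_ox · (W/L) = 6.096 mA/V².
KCL at the drain: ½ k_n (V_GS − V_TN)² = (V_DD − V_GS)/R.
Let x = V_GS − 1.3. Then 103 x² + x − 12.2 = 0, giving x = 0.34 V (positive root), so V_GS = 1.64 V.
I_D = (V_DD − V_GS)/R = (13.5 − 1.64) / 33.7 = 0.352 mA.

I_D = 0.352 mA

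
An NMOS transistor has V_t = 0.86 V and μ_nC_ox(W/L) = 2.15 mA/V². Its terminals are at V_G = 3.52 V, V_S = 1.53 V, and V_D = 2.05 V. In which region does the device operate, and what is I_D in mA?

V_GS = V_G − V_S = 3.52 − 1.53 = 1.99 V; V_DS = V_D − V_S = 2.05 − 1.53 = 0.52 V.
V_ov = V_GS − V_t = 1.99 − 0.86 = 1.13 V.
Since V_DS = 0.52 V < V_ov = 1.13 V, the device is in the triode region.
I_D = k_n [V_ov · V_DS − ½ V_DS²] = 2.15 × [1.13 × 0.52 − 0.5 × 0.52²] = 0.973 mA.

Triode; I_D = 0.973 mA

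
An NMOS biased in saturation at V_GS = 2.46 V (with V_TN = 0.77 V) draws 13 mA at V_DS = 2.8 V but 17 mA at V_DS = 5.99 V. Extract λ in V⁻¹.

With V_GS fixed, I_D ∝ (1 + λ V_DS) in saturation, so I_D2/I_D1 = (1 + λ V_DS2)/(1 + λ V_DS1).
17/13 = 1.308 = (1 + 5.99 λ)/(1 + 2.8 λ).
Solving: λ (I_D1 V_DS2 − I_D2 V_DS1) = I_D2 − I_D1, so λ = (17 − 13) / (13 × 5.99 − 17 × 2.8) = 4 / 30.3 = 0.132 V⁻¹.

λ = 0.132 V⁻¹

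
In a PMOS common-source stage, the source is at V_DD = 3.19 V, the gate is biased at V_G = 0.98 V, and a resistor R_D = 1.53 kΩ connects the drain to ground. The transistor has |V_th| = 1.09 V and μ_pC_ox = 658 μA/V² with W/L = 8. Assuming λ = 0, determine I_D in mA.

V_SG = V_DD − V_G = 3.19 − 0.98 = 2.21 V, so V_ov = 2.21 − 1.09 = 1.12 V.
k_p = μ_pC_ox · (W/L) = 5.264 mA/V².
Assume saturation: I_D = ½ k_p V_ov² = 0.5 × 5.264 × 1.12² = 3.3 mA, giving V_SD = V_DD − I_D R_D = 3.19 − 3.3 × 1.53 = -1.86 V.
But -1.86 V < V_ov = 1.12 V, so the device is actually in triode.
In triode I_D = k_p[V_ov V_SD − ½ V_SD²] and I_D = (V_DD − V_SD)/R_D. Equating: 4.03 V_SD² − 10.02 V_SD + 3.19 = 0, giving V_SD = 0.375 V (the root below V_ov).
I_D = (3.19 − 0.375) / 1.53 = 1.84 mA.

I_D = 1.84 mA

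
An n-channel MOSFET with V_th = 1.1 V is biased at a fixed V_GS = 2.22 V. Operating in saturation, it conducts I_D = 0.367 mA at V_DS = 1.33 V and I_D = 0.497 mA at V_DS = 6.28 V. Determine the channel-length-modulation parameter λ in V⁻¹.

λ = 0.0791 V⁻¹

With V_GS fixed, I_D ∝ (1 + λ V_DS) in saturation, so I_D2/I_D1 = (1 + λ V_DS2)/(1 + λ V_DS1).
0.497/0.367 = 1.354 = (1 + 6.28 λ)/(1 + 1.33 λ).
Solving: λ (I_D1 V_DS2 − I_D2 V_DS1) = I_D2 − I_D1, so λ = (0.497 − 0.367) / (0.367 × 6.28 − 0.497 × 1.33) = 0.13 / 1.64 = 0.0791 V⁻¹.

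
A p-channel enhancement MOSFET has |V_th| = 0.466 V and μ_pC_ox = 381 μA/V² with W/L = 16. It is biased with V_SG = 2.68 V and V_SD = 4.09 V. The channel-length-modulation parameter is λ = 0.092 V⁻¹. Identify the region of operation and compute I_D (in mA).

k_p = μ_pC_ox · (W/L) = 6.096 mA/V².
V_ov = V_SG − |V_th| = 2.68 − 0.466 = 2.21 V.
Since V_SD = 4.09 V ≥ V_ov = 2.21 V, the device is in saturation.
I_D = ½ k_p V_ov² (1 + λ V_SD) = 0.5 × 6.096 × 2.21² × (1 + 0.092 × 4.09) = 20.6 mA.

Saturation; I_D = 20.6 mA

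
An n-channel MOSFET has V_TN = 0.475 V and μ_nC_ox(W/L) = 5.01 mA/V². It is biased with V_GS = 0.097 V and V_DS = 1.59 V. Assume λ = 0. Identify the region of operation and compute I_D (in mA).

V_GS = 0.097 V < V_TN = 0.475 V, so the transistor is in cutoff.

Cutoff; I_D = 0 mA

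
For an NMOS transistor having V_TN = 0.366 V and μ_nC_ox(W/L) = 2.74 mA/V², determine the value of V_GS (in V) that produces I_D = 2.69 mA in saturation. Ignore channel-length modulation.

V_GS = 1.77 V

In saturation I_D = ½ k_n (V_GS − V_TN)², so V_GS − V_TN = √(2 I_D / k_n) = √(2 × 2.69 / 2.74) = 1.4 V.
V_GS = 0.366 + 1.4 = 1.77 V.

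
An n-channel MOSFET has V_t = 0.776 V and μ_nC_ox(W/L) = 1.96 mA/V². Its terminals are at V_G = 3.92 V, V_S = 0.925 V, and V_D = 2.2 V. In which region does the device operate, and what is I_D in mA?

Triode; I_D = 3.95 mA

V_GS = V_G − V_S = 3.92 − 0.925 = 3 V; V_DS = V_D − V_S = 2.2 − 0.925 = 1.28 V.
V_ov = V_GS − V_t = 3 − 0.776 = 2.22 V.
Since V_DS = 1.28 V < V_ov = 2.22 V, the device is in the triode region.
I_D = k_n [V_ov · V_DS − ½ V_DS²] = 1.96 × [2.22 × 1.28 − 0.5 × 1.28²] = 3.95 mA.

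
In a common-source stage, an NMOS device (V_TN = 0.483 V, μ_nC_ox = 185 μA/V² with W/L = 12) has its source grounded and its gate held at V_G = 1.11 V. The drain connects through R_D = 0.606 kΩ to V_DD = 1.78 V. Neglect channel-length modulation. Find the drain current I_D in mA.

I_D = 0.436 mA

V_GS = V_G = 1.11 V, so V_ov = 1.11 − 0.483 = 0.627 V.
k_n = μ_nC_ox · (W/L) = 2.22 mA/V².
Assume saturation: I_D = ½ k_n V_ov² = 0.5 × 2.22 × 0.627² = 0.436 mA, giving V_DS = V_DD − I_D R_D = 1.78 − 0.436 × 0.606 = 1.52 V.
V_DS = 1.52 V ≥ V_ov = 0.627 V, confirming saturation.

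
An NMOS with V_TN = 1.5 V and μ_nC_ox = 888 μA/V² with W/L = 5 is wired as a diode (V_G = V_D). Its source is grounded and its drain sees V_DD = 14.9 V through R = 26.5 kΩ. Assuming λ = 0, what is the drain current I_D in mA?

With gate tied to drain, V_GS = V_DS ≥ V_GS − V_TN, so the device is in saturation.
k_n = μ_nC_ox · (W/L) = 4.44 mA/V².
KCL at the drain: ½ k_n (V_GS − V_TN)² = (V_DD − V_GS)/R.
Let x = V_GS − 1.5. Then 58.8 x² + x − 13.4 = 0, giving x = 0.469 V (positive root), so V_GS = 1.97 V.
I_D = (V_DD − V_GS)/R = (14.9 − 1.97) / 26.5 = 0.488 mA.

I_D = 0.488 mA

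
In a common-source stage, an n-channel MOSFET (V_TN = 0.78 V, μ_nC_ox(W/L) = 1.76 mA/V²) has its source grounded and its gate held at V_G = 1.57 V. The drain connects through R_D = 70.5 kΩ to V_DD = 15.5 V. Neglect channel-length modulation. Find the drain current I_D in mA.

I_D = 0.217 mA

V_GS = V_G = 1.57 V, so V_ov = 1.57 − 0.78 = 0.79 V.
Assume saturation: I_D = ½ k_n V_ov² = 0.5 × 1.76 × 0.79² = 0.549 mA, giving V_DS = V_DD − I_D R_D = 15.5 − 0.549 × 70.5 = -23.2 V.
But -23.2 V < V_ov = 0.79 V, so the device is actually in triode.
In triode I_D = k_n[V_ov V_DS − ½ V_DS²] and I_D = (V_DD − V_DS)/R_D. Equating: 62 V_DS² − 99.02 V_DS + 15.5 = 0, giving V_DS = 0.176 V (the root below V_ov).
I_D = (15.5 − 0.176) / 70.5 = 0.217 mA.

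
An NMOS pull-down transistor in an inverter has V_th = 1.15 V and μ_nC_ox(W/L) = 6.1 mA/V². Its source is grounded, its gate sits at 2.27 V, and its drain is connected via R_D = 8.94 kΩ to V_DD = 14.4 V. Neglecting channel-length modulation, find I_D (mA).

V_GS = V_G = 2.27 V, so V_ov = 2.27 − 1.15 = 1.12 V.
Assume saturation: I_D = ½ k_n V_ov² = 0.5 × 6.1 × 1.12² = 3.83 mA, giving V_DS = V_DD − I_D R_D = 14.4 − 3.83 × 8.94 = -19.8 V.
But -19.8 V < V_ov = 1.12 V, so the device is actually in triode.
In triode I_D = k_n[V_ov V_DS − ½ V_DS²] and I_D = (V_DD − V_DS)/R_D. Equating: 27.3 V_DS² − 62.08 V_DS + 14.4 = 0, giving V_DS = 0.262 V (the root below V_ov).
I_D = (14.4 − 0.262) / 8.94 = 1.58 mA.

I_D = 1.58 mA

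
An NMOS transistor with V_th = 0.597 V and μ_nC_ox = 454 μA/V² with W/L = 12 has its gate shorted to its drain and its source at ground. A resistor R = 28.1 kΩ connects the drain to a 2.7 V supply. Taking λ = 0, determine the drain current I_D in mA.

I_D = 0.0692 mA

With gate tied to drain, V_GS = V_DS ≥ V_GS − V_th, so the device is in saturation.
k_n = μ_nC_ox · (W/L) = 5.448 mA/V².
KCL at the drain: ½ k_n (V_GS − V_th)² = (V_DD − V_GS)/R.
Let x = V_GS − 0.597. Then 76.5 x² + x − 2.103 = 0, giving x = 0.159 V (positive root), so V_GS = 0.756 V.
I_D = (V_DD − V_GS)/R = (2.7 − 0.756) / 28.1 = 0.0692 mA.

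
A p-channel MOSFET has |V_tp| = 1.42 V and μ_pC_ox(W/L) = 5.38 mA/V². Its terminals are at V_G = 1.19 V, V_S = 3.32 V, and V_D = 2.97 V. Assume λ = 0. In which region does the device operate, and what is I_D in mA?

V_SG = V_S − V_G = 3.32 − 1.19 = 2.13 V; V_SD = V_S − V_D = 3.32 − 2.97 = 0.35 V.
V_ov = V_SG − |V_tp| = 2.13 − 1.42 = 0.71 V.
Since V_SD = 0.35 V < V_ov = 0.71 V, the device is in the triode region.
I_D = k_p [V_ov · V_SD − ½ V_SD²] = 5.38 × [0.71 × 0.35 − 0.5 × 0.35²] = 1.01 mA.

Triode; I_D = 1.01 mA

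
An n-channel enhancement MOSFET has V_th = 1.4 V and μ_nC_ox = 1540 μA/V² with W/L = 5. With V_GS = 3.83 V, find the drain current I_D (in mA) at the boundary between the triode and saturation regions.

At the boundary V_DS = V_ov = V_GS − V_th = 3.83 − 1.4 = 2.43 V.
k_n = μ_nC_ox · (W/L) = 7.7 mA/V².
I_D = ½ k_n V_ov² = 0.5 × 7.7 × 2.43² = 22.7 mA.

I_D = 22.7 mA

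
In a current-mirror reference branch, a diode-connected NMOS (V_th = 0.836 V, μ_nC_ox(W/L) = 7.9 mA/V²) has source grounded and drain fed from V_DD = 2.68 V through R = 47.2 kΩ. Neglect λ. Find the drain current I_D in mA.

I_D = 0.0370 mA

With gate tied to drain, V_GS = V_DS ≥ V_GS − V_th, so the device is in saturation.
KCL at the drain: ½ k_n (V_GS − V_th)² = (V_DD − V_GS)/R.
Let x = V_GS − 0.836. Then 186 x² + x − 1.844 = 0, giving x = 0.0968 V (positive root), so V_GS = 0.933 V.
I_D = (V_DD − V_GS)/R = (2.68 − 0.933) / 47.2 = 0.037 mA.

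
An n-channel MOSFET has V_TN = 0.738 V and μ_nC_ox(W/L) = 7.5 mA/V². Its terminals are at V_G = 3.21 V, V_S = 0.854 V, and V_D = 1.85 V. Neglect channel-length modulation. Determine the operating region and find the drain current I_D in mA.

Triode; I_D = 8.37 mA

V_GS = V_G − V_S = 3.21 − 0.854 = 2.36 V; V_DS = V_D − V_S = 1.85 − 0.854 = 0.996 V.
V_ov = V_GS − V_TN = 2.36 − 0.738 = 1.62 V.
Since V_DS = 0.996 V < V_ov = 1.62 V, the device is in the triode region.
I_D = k_n [V_ov · V_DS − ½ V_DS²] = 7.5 × [1.62 × 0.996 − 0.5 × 0.996²] = 8.37 mA.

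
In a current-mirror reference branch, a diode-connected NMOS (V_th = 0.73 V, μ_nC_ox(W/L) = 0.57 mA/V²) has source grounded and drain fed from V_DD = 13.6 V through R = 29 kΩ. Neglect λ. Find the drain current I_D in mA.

I_D = 0.403 mA

With gate tied to drain, V_GS = V_DS ≥ V_GS − V_th, so the device is in saturation.
KCL at the drain: ½ k_n (V_GS − V_th)² = (V_DD − V_GS)/R.
Let x = V_GS − 0.73. Then 8.26 x² + x − 12.87 = 0, giving x = 1.19 V (positive root), so V_GS = 1.92 V.
I_D = (V_DD − V_GS)/R = (13.6 − 1.92) / 29 = 0.403 mA.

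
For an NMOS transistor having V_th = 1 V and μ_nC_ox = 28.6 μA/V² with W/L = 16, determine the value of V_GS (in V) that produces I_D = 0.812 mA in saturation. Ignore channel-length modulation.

k_n = μ_nC_ox · (W/L) = 0.4576 mA/V².
In saturation I_D = ½ k_n (V_GS − V_th)², so V_GS − V_th = √(2 I_D / k_n) = √(2 × 0.812 / 0.4576) = 1.88 V.
V_GS = 1 + 1.88 = 2.88 V.

V_GS = 2.88 V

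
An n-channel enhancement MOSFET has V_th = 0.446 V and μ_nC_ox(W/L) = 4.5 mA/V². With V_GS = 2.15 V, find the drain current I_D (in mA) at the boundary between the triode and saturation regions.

I_D = 6.53 mA

At the boundary V_DS = V_ov = V_GS − V_th = 2.15 − 0.446 = 1.7 V.
I_D = ½ k_n V_ov² = 0.5 × 4.5 × 1.7² = 6.53 mA.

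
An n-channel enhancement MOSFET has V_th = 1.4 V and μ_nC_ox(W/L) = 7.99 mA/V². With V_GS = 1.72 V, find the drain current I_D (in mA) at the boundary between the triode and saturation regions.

At the boundary V_DS = V_ov = V_GS − V_th = 1.72 − 1.4 = 0.32 V.
I_D = ½ k_n V_ov² = 0.5 × 7.99 × 0.32² = 0.409 mA.

I_D = 0.409 mA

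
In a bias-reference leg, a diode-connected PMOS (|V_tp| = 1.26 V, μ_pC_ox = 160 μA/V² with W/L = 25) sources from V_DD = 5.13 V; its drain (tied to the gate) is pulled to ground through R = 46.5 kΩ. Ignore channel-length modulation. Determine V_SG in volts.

V_SG = 1.46 V

With gate tied to drain, V_SG = V_SD ≥ V_SG − |V_tp|, so the device is in saturation.
k_p = μ_pC_ox · (W/L) = 4 mA/V².
KCL at the drain: ½ k_p (V_SG − |V_tp|)² = (V_DD − V_SG)/R.
Let x = V_SG − 1.26. Then 93 x² + x − 3.87 = 0, giving x = 0.199 V (positive root), so V_SG = 1.46 V.
I_D = (V_DD − V_SG)/R = (5.13 − 1.46) / 46.5 = 0.079 mA.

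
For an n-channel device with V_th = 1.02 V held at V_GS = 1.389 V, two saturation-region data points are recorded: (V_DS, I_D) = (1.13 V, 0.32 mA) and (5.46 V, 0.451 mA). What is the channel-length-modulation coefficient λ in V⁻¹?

With V_GS fixed, I_D ∝ (1 + λ V_DS) in saturation, so I_D2/I_D1 = (1 + λ V_DS2)/(1 + λ V_DS1).
0.451/0.32 = 1.409 = (1 + 5.46 λ)/(1 + 1.13 λ).
Solving: λ (I_D1 V_DS2 − I_D2 V_DS1) = I_D2 − I_D1, so λ = (0.451 − 0.32) / (0.32 × 5.46 − 0.451 × 1.13) = 0.131 / 1.24 = 0.106 V⁻¹.

λ = 0.106 V⁻¹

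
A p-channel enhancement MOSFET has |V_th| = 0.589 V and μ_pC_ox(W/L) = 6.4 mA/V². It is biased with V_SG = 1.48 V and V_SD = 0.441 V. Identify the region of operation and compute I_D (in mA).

V_ov = V_SG − |V_th| = 1.48 − 0.589 = 0.891 V.
Since V_SD = 0.441 V < V_ov = 0.891 V, the device is in the triode region.
I_D = k_p [V_ov · V_SD − ½ V_SD²] = 6.4 × [0.891 × 0.441 − 0.5 × 0.441²] = 1.89 mA.

Triode; I_D = 1.89 mA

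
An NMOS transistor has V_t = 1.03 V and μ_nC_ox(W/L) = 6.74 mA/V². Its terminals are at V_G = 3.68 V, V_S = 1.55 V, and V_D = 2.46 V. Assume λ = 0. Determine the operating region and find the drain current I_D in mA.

Triode; I_D = 3.96 mA

V_GS = V_G − V_S = 3.68 − 1.55 = 2.13 V; V_DS = V_D − V_S = 2.46 − 1.55 = 0.91 V.
V_ov = V_GS − V_t = 2.13 − 1.03 = 1.1 V.
Since V_DS = 0.91 V < V_ov = 1.1 V, the device is in the triode region.
I_D = k_n [V_ov · V_DS − ½ V_DS²] = 6.74 × [1.1 × 0.91 − 0.5 × 0.91²] = 3.96 mA.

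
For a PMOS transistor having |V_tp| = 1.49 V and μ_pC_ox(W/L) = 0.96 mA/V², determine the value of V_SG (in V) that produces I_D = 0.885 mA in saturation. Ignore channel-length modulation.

V_SG = 2.85 V

In saturation I_D = ½ k_p (V_SG − |V_tp|)², so V_SG − |V_tp| = √(2 I_D / k_p) = √(2 × 0.885 / 0.96) = 1.36 V.
V_SG = 1.49 + 1.36 = 2.85 V.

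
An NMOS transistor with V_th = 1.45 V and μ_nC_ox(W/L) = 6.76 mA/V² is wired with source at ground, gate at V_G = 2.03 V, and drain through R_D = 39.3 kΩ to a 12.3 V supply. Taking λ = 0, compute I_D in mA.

I_D = 0.311 mA

V_GS = V_G = 2.03 V, so V_ov = 2.03 − 1.45 = 0.58 V.
Assume saturation: I_D = ½ k_n V_ov² = 0.5 × 6.76 × 0.58² = 1.14 mA, giving V_DS = V_DD − I_D R_D = 12.3 − 1.14 × 39.3 = -32.4 V.
But -32.4 V < V_ov = 0.58 V, so the device is actually in triode.
In triode I_D = k_n[V_ov V_DS − ½ V_DS²] and I_D = (V_DD − V_DS)/R_D. Equating: 133 V_DS² − 155.1 V_DS + 12.3 = 0, giving V_DS = 0.0856 V (the root below V_ov).
I_D = (12.3 − 0.0856) / 39.3 = 0.311 mA.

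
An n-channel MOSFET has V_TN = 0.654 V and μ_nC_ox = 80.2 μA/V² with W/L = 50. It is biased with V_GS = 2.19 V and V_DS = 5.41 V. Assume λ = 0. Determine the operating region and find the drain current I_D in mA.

Saturation; I_D = 4.73 mA

k_n = μ_nC_ox · (W/L) = 4.01 mA/V².
V_ov = V_GS − V_TN = 2.19 − 0.654 = 1.54 V.
Since V_DS = 5.41 V ≥ V_ov = 1.54 V, the device is in saturation.
I_D = ½ k_n V_ov² = 0.5 × 4.01 × 1.54² = 4.73 mA.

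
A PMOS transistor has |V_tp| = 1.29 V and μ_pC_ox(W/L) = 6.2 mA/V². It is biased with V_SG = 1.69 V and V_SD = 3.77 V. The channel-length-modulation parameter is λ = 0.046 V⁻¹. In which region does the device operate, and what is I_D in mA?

Saturation; I_D = 0.582 mA

V_ov = V_SG − |V_tp| = 1.69 − 1.29 = 0.4 V.
Since V_SD = 3.77 V ≥ V_ov = 0.4 V, the device is in saturation.
I_D = ½ k_p V_ov² (1 + λ V_SD) = 0.5 × 6.2 × 0.4² × (1 + 0.046 × 3.77) = 0.582 mA.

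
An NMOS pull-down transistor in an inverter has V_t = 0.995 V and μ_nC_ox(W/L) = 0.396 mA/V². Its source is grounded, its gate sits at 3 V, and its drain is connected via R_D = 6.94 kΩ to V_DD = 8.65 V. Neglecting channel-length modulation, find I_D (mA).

V_GS = V_G = 3 V, so V_ov = 3 − 0.995 = 2 V.
Assume saturation: I_D = ½ k_n V_ov² = 0.5 × 0.396 × 2² = 0.796 mA, giving V_DS = V_DD − I_D R_D = 8.65 − 0.796 × 6.94 = 3.13 V.
V_DS = 3.13 V ≥ V_ov = 2 V, confirming saturation.

I_D = 0.796 mA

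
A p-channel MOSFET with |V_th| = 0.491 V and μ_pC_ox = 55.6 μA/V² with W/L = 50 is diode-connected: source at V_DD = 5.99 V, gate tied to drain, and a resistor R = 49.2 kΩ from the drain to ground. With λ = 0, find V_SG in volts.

With gate tied to drain, V_SG = V_SD ≥ V_SG − |V_th|, so the device is in saturation.
k_p = μ_pC_ox · (W/L) = 2.78 mA/V².
KCL at the drain: ½ k_p (V_SG − |V_th|)² = (V_DD − V_SG)/R.
Let x = V_SG − 0.491. Then 68.4 x² + x − 5.499 = 0, giving x = 0.276 V (positive root), so V_SG = 0.767 V.
I_D = (V_DD − V_SG)/R = (5.99 − 0.767) / 49.2 = 0.106 mA.

V_SG = 0.767 V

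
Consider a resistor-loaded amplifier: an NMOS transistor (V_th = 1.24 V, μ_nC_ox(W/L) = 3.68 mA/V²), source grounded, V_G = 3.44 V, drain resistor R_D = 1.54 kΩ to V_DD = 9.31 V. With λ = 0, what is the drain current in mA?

I_D = 5.50 mA

V_GS = V_G = 3.44 V, so V_ov = 3.44 − 1.24 = 2.2 V.
Assume saturation: I_D = ½ k_n V_ov² = 0.5 × 3.68 × 2.2² = 8.91 mA, giving V_DS = V_DD − I_D R_D = 9.31 − 8.91 × 1.54 = -4.4 V.
But -4.4 V < V_ov = 2.2 V, so the device is actually in triode.
In triode I_D = k_n[V_ov V_DS − ½ V_DS²] and I_D = (V_DD − V_DS)/R_D. Equating: 2.83 V_DS² − 13.47 V_DS + 9.31 = 0, giving V_DS = 0.84 V (the root below V_ov).
I_D = (9.31 − 0.84) / 1.54 = 5.5 mA.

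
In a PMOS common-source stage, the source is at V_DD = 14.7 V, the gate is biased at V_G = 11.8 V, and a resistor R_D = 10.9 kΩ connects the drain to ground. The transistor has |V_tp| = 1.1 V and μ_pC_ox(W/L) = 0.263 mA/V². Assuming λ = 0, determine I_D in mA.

I_D = 0.426 mA

V_SG = V_DD − V_G = 14.7 − 11.8 = 2.9 V, so V_ov = 2.9 − 1.1 = 1.8 V.
Assume saturation: I_D = ½ k_p V_ov² = 0.5 × 0.263 × 1.8² = 0.426 mA, giving V_SD = V_DD − I_D R_D = 14.7 − 0.426 × 10.9 = 10.1 V.
V_SD = 10.1 V ≥ V_ov = 1.8 V, confirming saturation.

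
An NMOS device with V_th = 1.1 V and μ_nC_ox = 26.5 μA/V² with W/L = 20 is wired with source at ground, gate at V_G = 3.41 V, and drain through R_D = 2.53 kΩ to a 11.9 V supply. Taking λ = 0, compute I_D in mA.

V_GS = V_G = 3.41 V, so V_ov = 3.41 − 1.1 = 2.31 V.
k_n = μ_nC_ox · (W/L) = 0.53 mA/V².
Assume saturation: I_D = ½ k_n V_ov² = 0.5 × 0.53 × 2.31² = 1.41 mA, giving V_DS = V_DD − I_D R_D = 11.9 − 1.41 × 2.53 = 8.32 V.
V_DS = 8.32 V ≥ V_ov = 2.31 V, confirming saturation.

I_D = 1.41 mA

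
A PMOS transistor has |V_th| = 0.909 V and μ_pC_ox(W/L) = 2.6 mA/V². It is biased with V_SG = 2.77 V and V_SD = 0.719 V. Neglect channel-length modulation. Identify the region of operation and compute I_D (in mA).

V_ov = V_SG − |V_th| = 2.77 − 0.909 = 1.86 V.
Since V_SD = 0.719 V < V_ov = 1.86 V, the device is in the triode region.
I_D = k_p [V_ov · V_SD − ½ V_SD²] = 2.6 × [1.86 × 0.719 − 0.5 × 0.719²] = 2.81 mA.

Triode; I_D = 2.81 mA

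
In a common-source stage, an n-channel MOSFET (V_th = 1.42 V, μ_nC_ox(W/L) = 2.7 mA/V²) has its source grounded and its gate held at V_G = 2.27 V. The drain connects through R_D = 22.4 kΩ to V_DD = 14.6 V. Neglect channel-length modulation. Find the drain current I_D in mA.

V_GS = V_G = 2.27 V, so V_ov = 2.27 − 1.42 = 0.85 V.
Assume saturation: I_D = ½ k_n V_ov² = 0.5 × 2.7 × 0.85² = 0.975 mA, giving V_DS = V_DD − I_D R_D = 14.6 − 0.975 × 22.4 = -7.25 V.
But -7.25 V < V_ov = 0.85 V, so the device is actually in triode.
In triode I_D = k_n[V_ov V_DS − ½ V_DS²] and I_D = (V_DD − V_DS)/R_D. Equating: 30.2 V_DS² − 52.41 V_DS + 14.6 = 0, giving V_DS = 0.349 V (the root below V_ov).
I_D = (14.6 − 0.349) / 22.4 = 0.636 mA.

I_D = 0.636 mA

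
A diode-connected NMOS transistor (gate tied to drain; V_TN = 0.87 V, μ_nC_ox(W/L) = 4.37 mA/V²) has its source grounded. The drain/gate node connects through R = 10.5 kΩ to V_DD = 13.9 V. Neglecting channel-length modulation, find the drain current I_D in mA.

I_D = 1.17 mA

With gate tied to drain, V_GS = V_DS ≥ V_GS − V_TN, so the device is in saturation.
KCL at the drain: ½ k_n (V_GS − V_TN)² = (V_DD − V_GS)/R.
Let x = V_GS − 0.87. Then 22.9 x² + x − 13.03 = 0, giving x = 0.732 V (positive root), so V_GS = 1.6 V.
I_D = (V_DD − V_GS)/R = (13.9 − 1.6) / 10.5 = 1.17 mA.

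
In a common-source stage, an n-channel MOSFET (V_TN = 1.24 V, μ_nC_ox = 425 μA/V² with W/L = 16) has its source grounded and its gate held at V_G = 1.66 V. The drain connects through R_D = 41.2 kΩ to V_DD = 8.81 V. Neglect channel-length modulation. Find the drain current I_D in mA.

I_D = 0.212 mA

V_GS = V_G = 1.66 V, so V_ov = 1.66 − 1.24 = 0.42 V.
k_n = μ_nC_ox · (W/L) = 6.8 mA/V².
Assume saturation: I_D = ½ k_n V_ov² = 0.5 × 6.8 × 0.42² = 0.6 mA, giving V_DS = V_DD − I_D R_D = 8.81 − 0.6 × 41.2 = -15.9 V.
But -15.9 V < V_ov = 0.42 V, so the device is actually in triode.
In triode I_D = k_n[V_ov V_DS − ½ V_DS²] and I_D = (V_DD − V_DS)/R_D. Equating: 140 V_DS² − 118.7 V_DS + 8.81 = 0, giving V_DS = 0.0822 V (the root below V_ov).
I_D = (8.81 − 0.0822) / 41.2 = 0.212 mA.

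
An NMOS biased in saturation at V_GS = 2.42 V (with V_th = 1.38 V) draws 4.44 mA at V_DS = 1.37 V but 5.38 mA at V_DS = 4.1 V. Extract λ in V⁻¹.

λ = 0.0868 V⁻¹

With V_GS fixed, I_D ∝ (1 + λ V_DS) in saturation, so I_D2/I_D1 = (1 + λ V_DS2)/(1 + λ V_DS1).
5.38/4.44 = 1.212 = (1 + 4.1 λ)/(1 + 1.37 λ).
Solving: λ (I_D1 V_DS2 − I_D2 V_DS1) = I_D2 − I_D1, so λ = (5.38 − 4.44) / (4.44 × 4.1 − 5.38 × 1.37) = 0.94 / 10.8 = 0.0868 V⁻¹.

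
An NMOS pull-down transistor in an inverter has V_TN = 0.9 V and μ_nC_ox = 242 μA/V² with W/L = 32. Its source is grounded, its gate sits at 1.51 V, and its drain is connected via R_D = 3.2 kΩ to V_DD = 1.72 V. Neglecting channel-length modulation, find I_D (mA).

V_GS = V_G = 1.51 V, so V_ov = 1.51 − 0.9 = 0.61 V.
k_n = μ_nC_ox · (W/L) = 7.744 mA/V².
Assume saturation: I_D = ½ k_n V_ov² = 0.5 × 7.744 × 0.61² = 1.44 mA, giving V_DS = V_DD − I_D R_D = 1.72 − 1.44 × 3.2 = -2.89 V.
But -2.89 V < V_ov = 0.61 V, so the device is actually in triode.
In triode I_D = k_n[V_ov V_DS − ½ V_DS²] and I_D = (V_DD − V_DS)/R_D. Equating: 12.4 V_DS² − 16.12 V_DS + 1.72 = 0, giving V_DS = 0.117 V (the root below V_ov).
I_D = (1.72 − 0.117) / 3.2 = 0.501 mA.

I_D = 0.501 mA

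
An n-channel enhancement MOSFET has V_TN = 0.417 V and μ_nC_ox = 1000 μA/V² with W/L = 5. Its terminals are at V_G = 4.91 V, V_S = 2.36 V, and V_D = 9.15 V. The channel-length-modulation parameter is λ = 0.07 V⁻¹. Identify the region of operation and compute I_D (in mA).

Saturation; I_D = 16.8 mA

V_GS = V_G − V_S = 4.91 − 2.36 = 2.55 V; V_DS = V_D − V_S = 9.15 − 2.36 = 6.79 V.
k_n = μ_nC_ox · (W/L) = 5 mA/V².
V_ov = V_GS − V_TN = 2.55 − 0.417 = 2.13 V.
Since V_DS = 6.79 V ≥ V_ov = 2.13 V, the device is in saturation.
I_D = ½ k_n V_ov² (1 + λ V_DS) = 0.5 × 5 × 2.13² × (1 + 0.07 × 6.79) = 16.8 mA.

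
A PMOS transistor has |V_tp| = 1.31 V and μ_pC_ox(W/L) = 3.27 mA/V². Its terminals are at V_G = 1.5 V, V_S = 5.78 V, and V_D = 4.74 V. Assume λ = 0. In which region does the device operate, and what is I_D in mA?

Triode; I_D = 8.33 mA

V_SG = V_S − V_G = 5.78 − 1.5 = 4.28 V; V_SD = V_S − V_D = 5.78 − 4.74 = 1.04 V.
V_ov = V_SG − |V_tp| = 4.28 − 1.31 = 2.97 V.
Since V_SD = 1.04 V < V_ov = 2.97 V, the device is in the triode region.
I_D = k_p [V_ov · V_SD − ½ V_SD²] = 3.27 × [2.97 × 1.04 − 0.5 × 1.04²] = 8.33 mA.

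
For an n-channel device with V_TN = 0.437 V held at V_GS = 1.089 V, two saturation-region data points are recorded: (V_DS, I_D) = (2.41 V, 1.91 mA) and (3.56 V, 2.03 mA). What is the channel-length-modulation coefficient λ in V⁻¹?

λ = 0.0629 V⁻¹

With V_GS fixed, I_D ∝ (1 + λ V_DS) in saturation, so I_D2/I_D1 = (1 + λ V_DS2)/(1 + λ V_DS1).
2.03/1.91 = 1.063 = (1 + 3.56 λ)/(1 + 2.41 λ).
Solving: λ (I_D1 V_DS2 − I_D2 V_DS1) = I_D2 − I_D1, so λ = (2.03 − 1.91) / (1.91 × 3.56 − 2.03 × 2.41) = 0.12 / 1.91 = 0.0629 V⁻¹.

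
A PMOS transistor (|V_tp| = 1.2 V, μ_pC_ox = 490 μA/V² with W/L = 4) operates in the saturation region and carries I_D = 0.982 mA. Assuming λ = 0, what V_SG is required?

V_SG = 2.20 V

k_p = μ_pC_ox · (W/L) = 1.96 mA/V².
In saturation I_D = ½ k_p (V_SG − |V_tp|)², so V_SG − |V_tp| = √(2 I_D / k_p) = √(2 × 0.982 / 1.96) = 1 V.
V_SG = 1.2 + 1 = 2.2 V.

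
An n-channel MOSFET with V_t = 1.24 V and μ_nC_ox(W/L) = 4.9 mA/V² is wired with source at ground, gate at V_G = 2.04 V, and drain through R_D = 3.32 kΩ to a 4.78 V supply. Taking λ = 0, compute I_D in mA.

V_GS = V_G = 2.04 V, so V_ov = 2.04 − 1.24 = 0.8 V.
Assume saturation: I_D = ½ k_n V_ov² = 0.5 × 4.9 × 0.8² = 1.57 mA, giving V_DS = V_DD − I_D R_D = 4.78 − 1.57 × 3.32 = -0.426 V.
But -0.426 V < V_ov = 0.8 V, so the device is actually in triode.
In triode I_D = k_n[V_ov V_DS − ½ V_DS²] and I_D = (V_DD − V_DS)/R_D. Equating: 8.13 V_DS² − 14.01 V_DS + 4.78 = 0, giving V_DS = 0.468 V (the root below V_ov).
I_D = (4.78 − 0.468) / 3.32 = 1.3 mA.

I_D = 1.30 mA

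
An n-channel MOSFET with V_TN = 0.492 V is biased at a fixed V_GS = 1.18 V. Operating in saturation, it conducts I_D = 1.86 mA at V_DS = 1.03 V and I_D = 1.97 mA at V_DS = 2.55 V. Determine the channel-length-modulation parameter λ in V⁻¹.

With V_GS fixed, I_D ∝ (1 + λ V_DS) in saturation, so I_D2/I_D1 = (1 + λ V_DS2)/(1 + λ V_DS1).
1.97/1.86 = 1.059 = (1 + 2.55 λ)/(1 + 1.03 λ).
Solving: λ (I_D1 V_DS2 − I_D2 V_DS1) = I_D2 − I_D1, so λ = (1.97 − 1.86) / (1.86 × 2.55 − 1.97 × 1.03) = 0.11 / 2.71 = 0.0405 V⁻¹.

λ = 0.0405 V⁻¹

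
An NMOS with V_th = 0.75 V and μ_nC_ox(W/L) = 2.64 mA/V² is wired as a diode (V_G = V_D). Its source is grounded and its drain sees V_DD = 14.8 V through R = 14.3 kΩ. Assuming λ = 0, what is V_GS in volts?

With gate tied to drain, V_GS = V_DS ≥ V_GS − V_th, so the device is in saturation.
KCL at the drain: ½ k_n (V_GS − V_th)² = (V_DD − V_GS)/R.
Let x = V_GS − 0.75. Then 18.9 x² + x − 14.05 = 0, giving x = 0.837 V (positive root), so V_GS = 1.59 V.
I_D = (V_DD − V_GS)/R = (14.8 − 1.59) / 14.3 = 0.924 mA.

V_GS = 1.59 V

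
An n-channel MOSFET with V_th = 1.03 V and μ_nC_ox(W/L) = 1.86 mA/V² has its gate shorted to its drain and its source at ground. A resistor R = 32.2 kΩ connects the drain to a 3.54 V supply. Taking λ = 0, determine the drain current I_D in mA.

I_D = 0.0695 mA

With gate tied to drain, V_GS = V_DS ≥ V_GS − V_th, so the device is in saturation.
KCL at the drain: ½ k_n (V_GS − V_th)² = (V_DD − V_GS)/R.
Let x = V_GS − 1.03. Then 29.9 x² + x − 2.51 = 0, giving x = 0.273 V (positive root), so V_GS = 1.3 V.
I_D = (V_DD − V_GS)/R = (3.54 − 1.3) / 32.2 = 0.0695 mA.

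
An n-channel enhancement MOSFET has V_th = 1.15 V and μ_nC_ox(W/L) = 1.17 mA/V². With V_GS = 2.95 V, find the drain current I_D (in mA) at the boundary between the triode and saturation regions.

I_D = 1.90 mA

At the boundary V_DS = V_ov = V_GS − V_th = 2.95 − 1.15 = 1.8 V.
I_D = ½ k_n V_ov² = 0.5 × 1.17 × 1.8² = 1.9 mA.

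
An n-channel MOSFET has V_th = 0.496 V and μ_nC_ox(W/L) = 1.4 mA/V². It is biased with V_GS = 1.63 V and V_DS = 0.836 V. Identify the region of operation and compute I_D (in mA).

V_ov = V_GS − V_th = 1.63 − 0.496 = 1.13 V.
Since V_DS = 0.836 V < V_ov = 1.13 V, the device is in the triode region.
I_D = k_n [V_ov · V_DS − ½ V_DS²] = 1.4 × [1.13 × 0.836 − 0.5 × 0.836²] = 0.838 mA.

Triode; I_D = 0.838 mA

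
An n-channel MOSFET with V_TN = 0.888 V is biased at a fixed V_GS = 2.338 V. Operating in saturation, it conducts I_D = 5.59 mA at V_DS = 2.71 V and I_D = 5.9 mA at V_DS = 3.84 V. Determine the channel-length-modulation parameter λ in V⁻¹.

With V_GS fixed, I_D ∝ (1 + λ V_DS) in saturation, so I_D2/I_D1 = (1 + λ V_DS2)/(1 + λ V_DS1).
5.9/5.59 = 1.055 = (1 + 3.84 λ)/(1 + 2.71 λ).
Solving: λ (I_D1 V_DS2 − I_D2 V_DS1) = I_D2 − I_D1, so λ = (5.9 − 5.59) / (5.59 × 3.84 − 5.9 × 2.71) = 0.31 / 5.48 = 0.0566 V⁻¹.

λ = 0.0566 V⁻¹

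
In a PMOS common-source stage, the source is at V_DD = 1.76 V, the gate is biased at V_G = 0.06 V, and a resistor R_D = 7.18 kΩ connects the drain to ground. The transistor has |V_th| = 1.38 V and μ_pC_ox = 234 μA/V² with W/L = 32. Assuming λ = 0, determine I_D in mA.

I_D = 0.229 mA

V_SG = V_DD − V_G = 1.76 − 0.06 = 1.7 V, so V_ov = 1.7 − 1.38 = 0.32 V.
k_p = μ_pC_ox · (W/L) = 7.488 mA/V².
Assume saturation: I_D = ½ k_p V_ov² = 0.5 × 7.488 × 0.32² = 0.383 mA, giving V_SD = V_DD − I_D R_D = 1.76 − 0.383 × 7.18 = -0.993 V.
But -0.993 V < V_ov = 0.32 V, so the device is actually in triode.
In triode I_D = k_p[V_ov V_SD − ½ V_SD²] and I_D = (V_DD − V_SD)/R_D. Equating: 26.9 V_SD² − 18.2 V_SD + 1.76 = 0, giving V_SD = 0.117 V (the root below V_ov).
I_D = (1.76 − 0.117) / 7.18 = 0.229 mA.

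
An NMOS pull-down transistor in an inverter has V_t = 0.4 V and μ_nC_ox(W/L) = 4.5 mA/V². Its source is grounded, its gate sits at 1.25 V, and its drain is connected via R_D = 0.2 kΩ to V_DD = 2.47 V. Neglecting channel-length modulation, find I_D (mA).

I_D = 1.63 mA

V_GS = V_G = 1.25 V, so V_ov = 1.25 − 0.4 = 0.85 V.
Assume saturation: I_D = ½ k_n V_ov² = 0.5 × 4.5 × 0.85² = 1.63 mA, giving V_DS = V_DD − I_D R_D = 2.47 − 1.63 × 0.2 = 2.14 V.
V_DS = 2.14 V ≥ V_ov = 0.85 V, confirming saturation.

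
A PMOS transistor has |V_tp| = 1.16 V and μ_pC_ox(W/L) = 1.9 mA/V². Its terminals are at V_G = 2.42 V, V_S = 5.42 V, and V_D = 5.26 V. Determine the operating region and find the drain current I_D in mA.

Triode; I_D = 0.535 mA

V_SG = V_S − V_G = 5.42 − 2.42 = 3 V; V_SD = V_S − V_D = 5.42 − 5.26 = 0.16 V.
V_ov = V_SG − |V_tp| = 3 − 1.16 = 1.84 V.
Since V_SD = 0.16 V < V_ov = 1.84 V, the device is in the triode region.
I_D = k_p [V_ov · V_SD − ½ V_SD²] = 1.9 × [1.84 × 0.16 − 0.5 × 0.16²] = 0.535 mA.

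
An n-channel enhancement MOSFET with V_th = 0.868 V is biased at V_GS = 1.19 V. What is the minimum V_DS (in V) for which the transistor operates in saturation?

The boundary between triode and saturation is V_DS = V_GS − V_th = V_ov.
V_ov = 1.19 − 0.868 = 0.322 V.

V_DS,sat = 0.322 V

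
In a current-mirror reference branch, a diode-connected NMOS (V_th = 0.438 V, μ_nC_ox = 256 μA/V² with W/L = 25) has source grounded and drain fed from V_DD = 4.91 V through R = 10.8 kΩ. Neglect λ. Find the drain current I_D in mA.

With gate tied to drain, V_GS = V_DS ≥ V_GS − V_th, so the device is in saturation.
k_n = μ_nC_ox · (W/L) = 6.4 mA/V².
KCL at the drain: ½ k_n (V_GS − V_th)² = (V_DD − V_GS)/R.
Let x = V_GS − 0.438. Then 34.6 x² + x − 4.472 = 0, giving x = 0.346 V (positive root), so V_GS = 0.784 V.
I_D = (V_DD − V_GS)/R = (4.91 − 0.784) / 10.8 = 0.382 mA.

I_D = 0.382 mA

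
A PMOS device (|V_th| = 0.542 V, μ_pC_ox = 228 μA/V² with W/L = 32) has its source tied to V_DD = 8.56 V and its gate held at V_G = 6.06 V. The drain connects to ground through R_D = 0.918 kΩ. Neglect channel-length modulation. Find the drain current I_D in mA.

V_SG = V_DD − V_G = 8.56 − 6.06 = 2.5 V, so V_ov = 2.5 − 0.542 = 1.96 V.
k_p = μ_pC_ox · (W/L) = 7.296 mA/V².
Assume saturation: I_D = ½ k_p V_ov² = 0.5 × 7.296 × 1.96² = 14 mA, giving V_SD = V_DD − I_D R_D = 8.56 − 14 × 0.918 = -4.28 V.
But -4.28 V < V_ov = 1.96 V, so the device is actually in triode.
In triode I_D = k_p[V_ov V_SD − ½ V_SD²] and I_D = (V_DD − V_SD)/R_D. Equating: 3.35 V_SD² − 14.11 V_SD + 8.56 = 0, giving V_SD = 0.734 V (the root below V_ov).
I_D = (8.56 − 0.734) / 0.918 = 8.52 mA.

I_D = 8.52 mA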